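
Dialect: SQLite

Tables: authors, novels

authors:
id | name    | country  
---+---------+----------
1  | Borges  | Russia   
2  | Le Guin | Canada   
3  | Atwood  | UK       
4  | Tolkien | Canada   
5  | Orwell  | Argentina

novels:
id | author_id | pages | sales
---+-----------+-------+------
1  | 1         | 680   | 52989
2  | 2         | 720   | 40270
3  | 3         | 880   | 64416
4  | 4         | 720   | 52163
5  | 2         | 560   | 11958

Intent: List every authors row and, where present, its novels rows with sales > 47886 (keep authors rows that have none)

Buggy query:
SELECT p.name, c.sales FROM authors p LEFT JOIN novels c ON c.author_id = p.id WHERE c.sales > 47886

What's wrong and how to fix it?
Bug: Filtering c.sales in WHERE discards the NULL rows produced by LEFT JOIN, turning it into an inner join

Fix: Move the right-table condition into the ON clause so unmatched parents are kept

Corrected query:
SELECT p.name, c.sales FROM authors p LEFT JOIN novels c ON c.author_id = p.id AND c.sales > 47886

Result:
name    | sales
--------+------
Borges  | 52989
Le Guin | NULL 
Atwood  | 64416
Tolkien | 52163
Orwell  | NULL 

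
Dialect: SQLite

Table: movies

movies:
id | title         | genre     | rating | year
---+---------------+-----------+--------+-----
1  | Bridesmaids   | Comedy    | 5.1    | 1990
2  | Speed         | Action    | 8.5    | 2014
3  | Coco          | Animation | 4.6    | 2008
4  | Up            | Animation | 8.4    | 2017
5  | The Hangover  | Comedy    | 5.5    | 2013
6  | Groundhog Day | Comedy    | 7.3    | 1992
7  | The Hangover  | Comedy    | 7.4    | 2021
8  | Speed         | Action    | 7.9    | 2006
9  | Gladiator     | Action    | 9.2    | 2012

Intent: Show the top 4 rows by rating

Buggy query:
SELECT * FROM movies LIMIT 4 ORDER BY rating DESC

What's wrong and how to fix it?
Bug: LIMIT must come after ORDER BY

Fix: Sort with ORDER BY, then apply LIMIT

Corrected query:
SELECT * FROM movies ORDER BY rating DESC LIMIT 4

Result:
id | title     | genre     | rating | year
---+-----------+-----------+--------+-----
9  | Gladiator | Action    | 9.2    | 2012
2  | Speed     | Action    | 8.5    | 2014
4  | Up        | Animation | 8.4    | 2017
8  | Speed     | Action    | 7.9    | 2006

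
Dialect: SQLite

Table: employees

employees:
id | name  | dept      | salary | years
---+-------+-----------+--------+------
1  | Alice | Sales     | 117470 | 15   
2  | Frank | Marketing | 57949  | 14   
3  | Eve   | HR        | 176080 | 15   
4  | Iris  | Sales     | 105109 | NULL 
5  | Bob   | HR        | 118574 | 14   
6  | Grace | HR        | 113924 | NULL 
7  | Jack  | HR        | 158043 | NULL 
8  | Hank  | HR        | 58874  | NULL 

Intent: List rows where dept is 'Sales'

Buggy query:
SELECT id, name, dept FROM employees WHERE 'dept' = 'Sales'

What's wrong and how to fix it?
Bug: Single quotes denote string literals in SQL; the column name is being compared as a constant string

Fix: Remove the quotes around the column name (or use double quotes for an identifier)

Corrected query:
SELECT id, name, dept FROM employees WHERE dept = 'Sales'

Result:
id | name  | dept 
---+-------+------
1  | Alice | Sales
4  | Iris  | Sales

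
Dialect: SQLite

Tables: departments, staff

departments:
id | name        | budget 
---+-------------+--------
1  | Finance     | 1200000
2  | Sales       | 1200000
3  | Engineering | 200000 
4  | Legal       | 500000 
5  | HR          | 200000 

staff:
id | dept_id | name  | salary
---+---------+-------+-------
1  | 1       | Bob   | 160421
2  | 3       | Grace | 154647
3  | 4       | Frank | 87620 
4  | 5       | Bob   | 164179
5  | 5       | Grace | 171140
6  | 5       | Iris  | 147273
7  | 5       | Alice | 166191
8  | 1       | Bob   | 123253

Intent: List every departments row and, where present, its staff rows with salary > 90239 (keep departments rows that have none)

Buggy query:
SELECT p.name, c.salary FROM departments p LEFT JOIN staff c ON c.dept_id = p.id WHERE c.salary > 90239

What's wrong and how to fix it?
Bug: A WHERE condition on the right-hand table after LEFT JOIN drops unmatched parents

Fix: Move the right-table condition into the ON clause so unmatched parents are kept

Corrected query:
SELECT p.name, c.salary FROM departments p LEFT JOIN staff c ON c.dept_id = p.id AND c.salary > 90239

Result:
name        | salary
------------+-------
Finance     | 123253
Finance     | 160421
Sales       | NULL  
Engineering | 154647
Legal       | NULL  
HR          | 147273
HR          | 164179
HR          | 166191
HR          | 171140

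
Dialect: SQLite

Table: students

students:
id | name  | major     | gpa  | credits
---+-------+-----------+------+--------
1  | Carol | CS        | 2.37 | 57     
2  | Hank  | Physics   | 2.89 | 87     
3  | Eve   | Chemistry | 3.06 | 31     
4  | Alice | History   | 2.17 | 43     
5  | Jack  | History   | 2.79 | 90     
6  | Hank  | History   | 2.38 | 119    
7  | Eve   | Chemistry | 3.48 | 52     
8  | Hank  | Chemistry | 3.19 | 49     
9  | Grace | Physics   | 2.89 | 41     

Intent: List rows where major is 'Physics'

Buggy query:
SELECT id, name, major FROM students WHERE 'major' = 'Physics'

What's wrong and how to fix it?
Bug: 'major' in single quotes is a string literal, not the column; the comparison is literal-vs-literal and never true

Fix: Remove the quotes around the column name (or use double quotes for an identifier)

Corrected query:
SELECT id, name, major FROM students WHERE major = 'Physics'

Result:
id | name  | major  
---+-------+--------
2  | Hank  | Physics
9  | Grace | Physics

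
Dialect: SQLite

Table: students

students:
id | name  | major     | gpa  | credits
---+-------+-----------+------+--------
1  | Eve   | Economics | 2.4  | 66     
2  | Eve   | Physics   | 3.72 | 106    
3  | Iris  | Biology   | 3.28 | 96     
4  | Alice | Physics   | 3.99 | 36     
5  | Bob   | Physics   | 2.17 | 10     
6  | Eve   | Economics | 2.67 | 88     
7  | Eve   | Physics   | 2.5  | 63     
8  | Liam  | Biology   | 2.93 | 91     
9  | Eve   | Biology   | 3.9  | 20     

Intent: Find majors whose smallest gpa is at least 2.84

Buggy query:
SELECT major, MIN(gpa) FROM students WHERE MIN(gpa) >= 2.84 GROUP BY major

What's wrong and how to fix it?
Bug: MIN() in WHERE is a misuse of aggregate

Fix: Replace WHERE with HAVING after the GROUP BY

Corrected query:
SELECT major, MIN(gpa) FROM students GROUP BY major HAVING MIN(gpa) >= 2.84

Result:
major   | MIN(gpa)
--------+---------
Biology | 2.93    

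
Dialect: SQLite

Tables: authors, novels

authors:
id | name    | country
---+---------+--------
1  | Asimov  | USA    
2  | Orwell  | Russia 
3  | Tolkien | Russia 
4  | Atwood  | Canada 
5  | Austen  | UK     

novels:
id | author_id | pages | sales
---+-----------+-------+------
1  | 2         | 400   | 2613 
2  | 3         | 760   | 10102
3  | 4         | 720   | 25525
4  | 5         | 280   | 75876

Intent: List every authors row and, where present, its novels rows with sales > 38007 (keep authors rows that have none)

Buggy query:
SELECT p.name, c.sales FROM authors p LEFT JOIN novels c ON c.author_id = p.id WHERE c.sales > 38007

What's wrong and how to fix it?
Bug: A WHERE condition on the right-hand table after LEFT JOIN drops unmatched parents

Fix: Move the right-table condition into the ON clause so unmatched parents are kept

Corrected query:
SELECT p.name, c.sales FROM authors p LEFT JOIN novels c ON c.author_id = p.id AND c.sales > 38007

Result:
name    | sales
--------+------
Asimov  | NULL 
Orwell  | NULL 
Tolkien | NULL 
Atwood  | NULL 
Austen  | 75876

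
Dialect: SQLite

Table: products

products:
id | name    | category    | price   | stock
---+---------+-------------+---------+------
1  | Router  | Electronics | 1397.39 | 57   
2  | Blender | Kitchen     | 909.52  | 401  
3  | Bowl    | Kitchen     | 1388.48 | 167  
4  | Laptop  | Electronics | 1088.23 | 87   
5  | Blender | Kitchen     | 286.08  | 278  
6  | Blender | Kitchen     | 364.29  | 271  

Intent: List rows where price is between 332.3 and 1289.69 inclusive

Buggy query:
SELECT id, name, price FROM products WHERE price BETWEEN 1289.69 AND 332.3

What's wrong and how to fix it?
Bug: BETWEEN expects the lower bound first; with 1289.69 AND 332.3 the range is empty

Fix: Swap the bounds so the smaller value comes first

Corrected query:
SELECT id, name, price FROM products WHERE price BETWEEN 332.3 AND 1289.69

Result:
id | name    | price  
---+---------+--------
2  | Blender | 909.52 
4  | Laptop  | 1088.23
6  | Blender | 364.29 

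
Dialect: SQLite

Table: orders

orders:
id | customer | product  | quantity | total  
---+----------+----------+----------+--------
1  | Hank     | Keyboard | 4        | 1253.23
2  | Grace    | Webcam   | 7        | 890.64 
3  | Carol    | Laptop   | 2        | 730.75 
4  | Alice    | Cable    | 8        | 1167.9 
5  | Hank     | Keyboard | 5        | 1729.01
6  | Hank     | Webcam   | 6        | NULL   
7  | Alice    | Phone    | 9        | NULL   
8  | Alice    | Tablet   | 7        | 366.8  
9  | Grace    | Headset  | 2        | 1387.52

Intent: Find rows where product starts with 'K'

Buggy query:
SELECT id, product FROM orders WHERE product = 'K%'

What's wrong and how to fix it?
Bug: '=' compares the literal string including the % character; pattern matching needs LIKE

Fix: Use LIKE for wildcard pattern matching

Corrected query:
SELECT id, product FROM orders WHERE product LIKE 'K%'

Result:
id | product 
---+---------
1  | Keyboard
5  | Keyboard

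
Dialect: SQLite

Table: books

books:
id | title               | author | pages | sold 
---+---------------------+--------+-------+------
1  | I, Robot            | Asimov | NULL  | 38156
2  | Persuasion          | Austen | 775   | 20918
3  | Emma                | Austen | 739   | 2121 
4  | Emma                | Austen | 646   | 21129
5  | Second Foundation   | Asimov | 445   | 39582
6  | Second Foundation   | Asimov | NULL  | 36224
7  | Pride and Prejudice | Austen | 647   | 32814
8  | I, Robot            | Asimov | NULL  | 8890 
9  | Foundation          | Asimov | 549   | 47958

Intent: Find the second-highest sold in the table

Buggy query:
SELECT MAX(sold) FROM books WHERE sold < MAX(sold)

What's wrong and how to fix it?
Bug: The inner MAX is an aggregate inside WHERE, which is not allowed

Fix: Compute the overall MAX in a subquery, then take MAX of rows below it

Corrected query:
SELECT MAX(sold) FROM books WHERE sold < (SELECT MAX(sold) FROM books)

Result:
MAX(sold)
---------
39582    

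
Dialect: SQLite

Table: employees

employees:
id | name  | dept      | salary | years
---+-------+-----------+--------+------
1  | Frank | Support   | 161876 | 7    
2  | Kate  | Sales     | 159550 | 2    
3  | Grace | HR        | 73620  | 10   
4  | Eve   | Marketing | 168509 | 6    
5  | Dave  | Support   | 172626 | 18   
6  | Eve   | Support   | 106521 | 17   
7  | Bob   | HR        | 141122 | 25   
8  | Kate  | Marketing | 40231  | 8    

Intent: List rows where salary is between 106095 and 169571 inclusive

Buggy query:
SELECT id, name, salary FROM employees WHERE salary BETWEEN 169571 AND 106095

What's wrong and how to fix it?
Bug: The bounds are reversed; BETWEEN a AND b requires a <= b to match anything

Fix: Swap the bounds so the smaller value comes first

Corrected query:
SELECT id, name, salary FROM employees WHERE salary BETWEEN 106095 AND 169571

Result:
id | name  | salary
---+-------+-------
1  | Frank | 161876
2  | Kate  | 159550
4  | Eve   | 168509
6  | Eve   | 106521
7  | Bob   | 141122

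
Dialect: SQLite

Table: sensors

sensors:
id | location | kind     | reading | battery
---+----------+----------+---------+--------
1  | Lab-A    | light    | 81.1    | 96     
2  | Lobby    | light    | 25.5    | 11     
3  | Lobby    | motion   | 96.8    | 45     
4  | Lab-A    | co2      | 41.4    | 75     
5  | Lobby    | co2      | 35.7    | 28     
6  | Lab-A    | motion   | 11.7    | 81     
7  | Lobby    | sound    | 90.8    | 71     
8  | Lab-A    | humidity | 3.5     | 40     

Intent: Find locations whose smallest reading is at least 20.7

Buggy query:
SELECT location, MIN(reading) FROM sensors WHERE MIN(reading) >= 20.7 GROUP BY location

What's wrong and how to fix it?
Bug: Aggregates like MIN are computed per group after WHERE runs

Fix: Replace WHERE with HAVING after the GROUP BY

Corrected query:
SELECT location, MIN(reading) FROM sensors GROUP BY location HAVING MIN(reading) >= 20.7

Result:
location | MIN(reading)
---------+-------------
Lobby    | 25.5        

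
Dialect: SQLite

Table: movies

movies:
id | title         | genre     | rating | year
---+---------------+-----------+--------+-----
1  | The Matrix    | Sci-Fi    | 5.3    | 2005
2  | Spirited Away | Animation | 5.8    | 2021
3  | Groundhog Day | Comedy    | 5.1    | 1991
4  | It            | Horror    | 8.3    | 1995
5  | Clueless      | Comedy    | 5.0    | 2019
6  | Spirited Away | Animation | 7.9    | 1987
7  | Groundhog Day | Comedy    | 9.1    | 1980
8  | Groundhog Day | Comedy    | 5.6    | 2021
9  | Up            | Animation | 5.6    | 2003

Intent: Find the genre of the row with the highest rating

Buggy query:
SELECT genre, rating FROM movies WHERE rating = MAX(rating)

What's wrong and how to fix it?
Bug: MAX(rating) is an aggregate and cannot be used directly in WHERE

Fix: Wrap MAX in a scalar subquery so WHERE compares against a single value

Corrected query:
SELECT genre, rating FROM movies WHERE rating = (SELECT MAX(rating) FROM movies)

Result:
genre  | rating
-------+-------
Comedy | 9.1   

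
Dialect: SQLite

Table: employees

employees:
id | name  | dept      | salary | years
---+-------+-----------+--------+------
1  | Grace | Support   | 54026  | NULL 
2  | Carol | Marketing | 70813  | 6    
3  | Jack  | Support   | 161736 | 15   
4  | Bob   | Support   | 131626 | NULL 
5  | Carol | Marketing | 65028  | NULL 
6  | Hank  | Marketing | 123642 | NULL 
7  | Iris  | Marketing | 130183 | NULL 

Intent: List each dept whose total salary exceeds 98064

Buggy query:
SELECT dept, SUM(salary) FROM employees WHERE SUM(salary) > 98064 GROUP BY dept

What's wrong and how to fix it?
Bug: SUM(salary) is an aggregate, but WHERE filters rows before aggregation

Fix: Move the aggregate condition to a HAVING clause

Corrected query:
SELECT dept, SUM(salary) FROM employees GROUP BY dept HAVING SUM(salary) > 98064

Result:
dept      | SUM(salary)
----------+------------
Marketing | 389666     
Support   | 347388     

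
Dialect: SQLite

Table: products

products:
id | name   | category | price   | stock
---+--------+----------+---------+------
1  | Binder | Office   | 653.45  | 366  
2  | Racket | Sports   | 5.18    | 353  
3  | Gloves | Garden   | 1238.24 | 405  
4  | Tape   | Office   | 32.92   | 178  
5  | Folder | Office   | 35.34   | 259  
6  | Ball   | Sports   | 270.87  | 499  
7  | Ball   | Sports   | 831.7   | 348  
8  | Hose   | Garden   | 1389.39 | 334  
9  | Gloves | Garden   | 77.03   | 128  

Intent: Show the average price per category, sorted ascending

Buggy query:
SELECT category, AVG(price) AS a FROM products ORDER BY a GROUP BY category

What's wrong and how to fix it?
Bug: GROUP BY must precede ORDER BY

Fix: Reorder: SELECT … FROM … GROUP BY … ORDER BY …

Corrected query:
SELECT category, AVG(price) AS a FROM products GROUP BY category ORDER BY a

Result:
category | a         
---------+-----------
Office   | 240.57    
Sports   | 369.25    
Garden   | 901.553333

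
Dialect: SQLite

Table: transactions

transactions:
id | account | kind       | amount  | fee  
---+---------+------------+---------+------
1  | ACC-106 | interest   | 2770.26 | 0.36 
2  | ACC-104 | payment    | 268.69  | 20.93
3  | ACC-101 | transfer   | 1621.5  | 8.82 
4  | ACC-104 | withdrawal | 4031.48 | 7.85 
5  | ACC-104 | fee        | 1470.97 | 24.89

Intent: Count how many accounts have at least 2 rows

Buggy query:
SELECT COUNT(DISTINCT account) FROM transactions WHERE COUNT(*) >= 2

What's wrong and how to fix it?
Bug: COUNT(*) cannot appear in WHERE; the per-group count doesn't exist yet

Fix: Use a subquery that GROUPs and filters with HAVING, then count its rows

Corrected query:
SELECT COUNT(*) FROM (SELECT account FROM transactions GROUP BY account HAVING COUNT(*) >= 2)

Result:
COUNT(*)
--------
1       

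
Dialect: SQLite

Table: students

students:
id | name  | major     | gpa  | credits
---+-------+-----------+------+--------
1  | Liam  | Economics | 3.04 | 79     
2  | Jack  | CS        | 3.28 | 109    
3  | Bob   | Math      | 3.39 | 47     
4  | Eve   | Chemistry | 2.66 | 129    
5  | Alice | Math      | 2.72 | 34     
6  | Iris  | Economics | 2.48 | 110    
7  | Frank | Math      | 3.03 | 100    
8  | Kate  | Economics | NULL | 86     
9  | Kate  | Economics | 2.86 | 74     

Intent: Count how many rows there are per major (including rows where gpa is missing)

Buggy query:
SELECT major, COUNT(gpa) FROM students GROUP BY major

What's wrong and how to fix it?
Bug: COUNT(column) counts non-NULL values only; rows with NULL gpa aren't counted

Fix: Use COUNT(*) to count all rows regardless of NULL

Corrected query:
SELECT major, COUNT(*) FROM students GROUP BY major

Result:
major     | COUNT(*)
----------+---------
CS        | 1       
Chemistry | 1       
Economics | 4       
Math      | 3       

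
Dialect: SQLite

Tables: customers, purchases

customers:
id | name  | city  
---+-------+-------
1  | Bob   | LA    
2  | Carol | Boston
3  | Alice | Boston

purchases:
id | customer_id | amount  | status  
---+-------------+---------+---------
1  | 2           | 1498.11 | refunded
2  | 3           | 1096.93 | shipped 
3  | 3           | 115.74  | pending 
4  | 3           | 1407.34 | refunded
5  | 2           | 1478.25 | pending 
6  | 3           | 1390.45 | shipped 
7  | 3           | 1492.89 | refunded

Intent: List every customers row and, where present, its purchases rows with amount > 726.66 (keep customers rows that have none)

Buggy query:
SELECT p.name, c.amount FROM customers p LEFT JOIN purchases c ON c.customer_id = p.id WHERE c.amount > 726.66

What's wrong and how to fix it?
Bug: Filtering c.amount in WHERE discards the NULL rows produced by LEFT JOIN, turning it into an inner join

Fix: Put 'c.amount > 726.66' in the JOIN's ON clause instead of WHERE

Corrected query:
SELECT p.name, c.amount FROM customers p LEFT JOIN purchases c ON c.customer_id = p.id AND c.amount > 726.66

Result:
name  | amount 
------+--------
Bob   | NULL   
Carol | 1478.25
Carol | 1498.11
Alice | 1096.93
Alice | 1390.45
Alice | 1407.34
Alice | 1492.89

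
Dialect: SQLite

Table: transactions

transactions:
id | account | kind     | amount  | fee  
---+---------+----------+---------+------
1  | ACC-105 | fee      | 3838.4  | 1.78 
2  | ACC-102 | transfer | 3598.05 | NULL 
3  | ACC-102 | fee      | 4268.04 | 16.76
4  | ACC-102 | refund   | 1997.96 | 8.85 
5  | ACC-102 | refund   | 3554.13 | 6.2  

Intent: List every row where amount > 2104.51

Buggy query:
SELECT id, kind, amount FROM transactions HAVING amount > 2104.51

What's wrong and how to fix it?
Bug: HAVING filters the output of aggregation, but this query has no GROUP BY and no aggregate functions, so SQLite rejects it (HAVING clause on a non-aggregate query); the condition here is per row

Fix: Replace HAVING with WHERE since the condition applies to individual rows

Corrected query:
SELECT id, kind, amount FROM transactions WHERE amount > 2104.51

Result:
id | kind     | amount 
---+----------+--------
1  | fee      | 3838.4 
2  | transfer | 3598.05
3  | fee      | 4268.04
5  | refund   | 3554.13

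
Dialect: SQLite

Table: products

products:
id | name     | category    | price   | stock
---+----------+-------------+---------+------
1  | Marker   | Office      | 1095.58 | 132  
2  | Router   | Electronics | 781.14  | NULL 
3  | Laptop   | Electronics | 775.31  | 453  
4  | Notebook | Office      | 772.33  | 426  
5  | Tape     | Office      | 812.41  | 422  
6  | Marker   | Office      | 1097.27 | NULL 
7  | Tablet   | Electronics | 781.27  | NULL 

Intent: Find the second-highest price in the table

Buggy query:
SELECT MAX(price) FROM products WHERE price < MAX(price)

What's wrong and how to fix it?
Bug: MAX(price) on the right of the comparison is an aggregate-in-WHERE error

Fix: Compute the overall MAX in a subquery, then take MAX of rows below it

Corrected query:
SELECT MAX(price) FROM products WHERE price < (SELECT MAX(price) FROM products)

Result:
MAX(price)
----------
1095.58   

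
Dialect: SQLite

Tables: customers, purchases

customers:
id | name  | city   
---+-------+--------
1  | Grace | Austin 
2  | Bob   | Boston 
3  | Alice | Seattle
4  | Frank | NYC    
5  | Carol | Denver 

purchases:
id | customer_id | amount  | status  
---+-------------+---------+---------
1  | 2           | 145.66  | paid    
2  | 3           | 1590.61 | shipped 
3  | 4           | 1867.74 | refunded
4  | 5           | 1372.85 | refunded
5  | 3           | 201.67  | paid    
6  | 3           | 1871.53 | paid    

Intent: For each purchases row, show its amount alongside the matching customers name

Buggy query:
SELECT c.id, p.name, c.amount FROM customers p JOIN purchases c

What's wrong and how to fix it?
Bug: JOIN with no ON clause produces a cartesian product; every purchases row pairs with every customers row

Fix: Specify the join condition linking the foreign key to the parent id

Corrected query:
SELECT c.id, p.name, c.amount FROM customers p JOIN purchases c ON c.customer_id = p.id

Result:
id | name  | amount 
---+-------+--------
1  | Bob   | 145.66 
2  | Alice | 1590.61
3  | Frank | 1867.74
4  | Carol | 1372.85
5  | Alice | 201.67 
6  | Alice | 1871.53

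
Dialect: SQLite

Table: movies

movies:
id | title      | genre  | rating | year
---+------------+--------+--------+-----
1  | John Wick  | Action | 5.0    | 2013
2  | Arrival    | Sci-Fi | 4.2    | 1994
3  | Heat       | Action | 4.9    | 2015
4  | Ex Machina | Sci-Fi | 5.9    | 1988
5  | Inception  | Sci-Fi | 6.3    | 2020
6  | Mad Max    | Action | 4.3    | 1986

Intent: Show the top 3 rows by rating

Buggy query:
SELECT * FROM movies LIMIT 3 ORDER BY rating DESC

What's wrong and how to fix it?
Bug: LIMIT must come after ORDER BY

Fix: Sort with ORDER BY, then apply LIMIT

Corrected query:
SELECT * FROM movies ORDER BY rating DESC LIMIT 3

Result:
id | title      | genre  | rating | year
---+------------+--------+--------+-----
5  | Inception  | Sci-Fi | 6.3    | 2020
4  | Ex Machina | Sci-Fi | 5.9    | 1988
1  | John Wick  | Action | 5      | 2013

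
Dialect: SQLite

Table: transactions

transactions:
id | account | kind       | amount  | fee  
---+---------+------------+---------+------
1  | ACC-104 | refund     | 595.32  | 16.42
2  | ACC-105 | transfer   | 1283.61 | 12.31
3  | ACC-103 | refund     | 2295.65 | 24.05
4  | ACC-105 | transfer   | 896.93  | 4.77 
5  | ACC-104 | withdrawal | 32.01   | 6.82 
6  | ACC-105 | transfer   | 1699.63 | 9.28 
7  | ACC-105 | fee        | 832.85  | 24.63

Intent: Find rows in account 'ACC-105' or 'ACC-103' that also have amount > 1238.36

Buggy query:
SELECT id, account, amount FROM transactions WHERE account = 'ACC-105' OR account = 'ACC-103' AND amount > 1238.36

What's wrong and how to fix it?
Bug: AND binds tighter than OR, so this parses as account = 'ACC-105' OR (account = 'ACC-103' AND amount > 1238.36)

Fix: Group the OR with parentheses (or use IN), then AND the threshold

Corrected query:
SELECT id, account, amount FROM transactions WHERE (account = 'ACC-105' OR account = 'ACC-103') AND amount > 1238.36

Result:
id | account | amount 
---+---------+--------
2  | ACC-105 | 1283.61
3  | ACC-103 | 2295.65
6  | ACC-105 | 1699.63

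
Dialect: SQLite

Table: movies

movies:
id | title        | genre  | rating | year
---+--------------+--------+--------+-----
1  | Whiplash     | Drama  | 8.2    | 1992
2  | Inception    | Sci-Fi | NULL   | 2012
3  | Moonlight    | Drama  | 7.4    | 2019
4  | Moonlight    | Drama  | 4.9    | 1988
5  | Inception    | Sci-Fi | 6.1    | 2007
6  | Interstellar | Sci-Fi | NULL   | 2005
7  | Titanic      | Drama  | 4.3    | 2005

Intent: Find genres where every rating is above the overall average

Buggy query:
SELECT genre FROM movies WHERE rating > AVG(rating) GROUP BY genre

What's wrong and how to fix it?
Bug: WHERE evaluates per row before aggregation, so AVG() is unavailable

Fix: Use a subquery for AVG and a HAVING MIN(...) filter so the condition holds for every row in the group

Corrected query:
SELECT genre FROM movies GROUP BY genre HAVING MIN(rating) > (SELECT AVG(rating) FROM movies)

Result:
(no rows)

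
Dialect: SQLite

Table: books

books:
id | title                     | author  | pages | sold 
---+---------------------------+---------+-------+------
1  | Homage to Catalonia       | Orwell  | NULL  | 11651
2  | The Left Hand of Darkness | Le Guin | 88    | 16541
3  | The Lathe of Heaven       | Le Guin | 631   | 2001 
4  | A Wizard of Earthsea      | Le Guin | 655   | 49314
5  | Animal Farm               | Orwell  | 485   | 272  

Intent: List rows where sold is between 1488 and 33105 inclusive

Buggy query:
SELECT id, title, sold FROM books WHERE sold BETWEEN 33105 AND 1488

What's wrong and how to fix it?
Bug: The bounds are reversed; BETWEEN a AND b requires a <= b to match anything

Fix: Swap the bounds so the smaller value comes first

Corrected query:
SELECT id, title, sold FROM books WHERE sold BETWEEN 1488 AND 33105

Result:
id | title                     | sold 
---+---------------------------+------
1  | Homage to Catalonia       | 11651
2  | The Left Hand of Darkness | 16541
3  | The Lathe of Heaven       | 2001 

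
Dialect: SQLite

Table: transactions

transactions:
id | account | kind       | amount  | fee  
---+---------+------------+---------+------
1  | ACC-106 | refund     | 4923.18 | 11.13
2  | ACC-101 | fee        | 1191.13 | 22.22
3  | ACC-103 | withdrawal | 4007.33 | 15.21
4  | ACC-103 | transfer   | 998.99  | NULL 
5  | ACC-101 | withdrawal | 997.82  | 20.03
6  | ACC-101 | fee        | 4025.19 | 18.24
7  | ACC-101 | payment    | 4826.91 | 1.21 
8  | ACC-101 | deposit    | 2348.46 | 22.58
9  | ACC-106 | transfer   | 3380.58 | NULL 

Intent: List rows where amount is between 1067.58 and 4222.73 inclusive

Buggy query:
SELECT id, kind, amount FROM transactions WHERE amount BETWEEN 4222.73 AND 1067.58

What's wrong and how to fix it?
Bug: BETWEEN expects the lower bound first; with 4222.73 AND 1067.58 the range is empty

Fix: Swap the bounds so the smaller value comes first

Corrected query:
SELECT id, kind, amount FROM transactions WHERE amount BETWEEN 1067.58 AND 4222.73

Result:
id | kind       | amount 
---+------------+--------
2  | fee        | 1191.13
3  | withdrawal | 4007.33
6  | fee        | 4025.19
8  | deposit    | 2348.46
9  | transfer   | 3380.58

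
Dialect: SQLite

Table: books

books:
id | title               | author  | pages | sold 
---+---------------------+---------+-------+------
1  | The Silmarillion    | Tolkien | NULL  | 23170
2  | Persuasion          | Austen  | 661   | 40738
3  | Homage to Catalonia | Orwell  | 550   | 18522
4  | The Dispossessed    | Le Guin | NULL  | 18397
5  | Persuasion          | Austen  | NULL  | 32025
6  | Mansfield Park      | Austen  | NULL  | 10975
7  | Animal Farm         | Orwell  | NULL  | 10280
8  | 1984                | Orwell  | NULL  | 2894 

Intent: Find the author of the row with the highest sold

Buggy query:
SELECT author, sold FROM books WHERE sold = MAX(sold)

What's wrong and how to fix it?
Bug: MAX(sold) is an aggregate and cannot be used directly in WHERE

Fix: Wrap MAX in a scalar subquery so WHERE compares against a single value

Corrected query:
SELECT author, sold FROM books WHERE sold = (SELECT MAX(sold) FROM books)

Result:
author | sold 
-------+------
Austen | 40738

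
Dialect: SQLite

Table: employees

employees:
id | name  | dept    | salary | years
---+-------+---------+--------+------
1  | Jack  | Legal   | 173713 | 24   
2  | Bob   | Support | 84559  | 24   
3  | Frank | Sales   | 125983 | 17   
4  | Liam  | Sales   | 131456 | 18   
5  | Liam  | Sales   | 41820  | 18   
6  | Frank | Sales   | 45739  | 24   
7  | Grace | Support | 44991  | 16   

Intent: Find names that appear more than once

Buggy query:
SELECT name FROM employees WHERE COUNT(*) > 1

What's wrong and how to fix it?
Bug: COUNT(*) is an aggregate and cannot be used in WHERE

Fix: Group first, then use HAVING for the count condition

Corrected query:
SELECT name FROM employees GROUP BY name HAVING COUNT(*) > 1

Result:
name 
-----
Frank
Liam 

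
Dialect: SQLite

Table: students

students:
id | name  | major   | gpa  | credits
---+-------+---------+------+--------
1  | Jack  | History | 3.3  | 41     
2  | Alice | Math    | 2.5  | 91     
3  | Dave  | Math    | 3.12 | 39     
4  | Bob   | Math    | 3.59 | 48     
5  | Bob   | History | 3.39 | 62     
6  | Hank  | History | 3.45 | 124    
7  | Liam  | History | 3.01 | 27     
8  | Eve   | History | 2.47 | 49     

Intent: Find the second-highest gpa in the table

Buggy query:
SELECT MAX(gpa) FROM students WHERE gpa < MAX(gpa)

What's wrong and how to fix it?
Bug: The inner MAX is an aggregate inside WHERE, which is not allowed

Fix: Compute the overall MAX in a subquery, then take MAX of rows below it

Corrected query:
SELECT MAX(gpa) FROM students WHERE gpa < (SELECT MAX(gpa) FROM students)

Result:
MAX(gpa)
--------
3.45    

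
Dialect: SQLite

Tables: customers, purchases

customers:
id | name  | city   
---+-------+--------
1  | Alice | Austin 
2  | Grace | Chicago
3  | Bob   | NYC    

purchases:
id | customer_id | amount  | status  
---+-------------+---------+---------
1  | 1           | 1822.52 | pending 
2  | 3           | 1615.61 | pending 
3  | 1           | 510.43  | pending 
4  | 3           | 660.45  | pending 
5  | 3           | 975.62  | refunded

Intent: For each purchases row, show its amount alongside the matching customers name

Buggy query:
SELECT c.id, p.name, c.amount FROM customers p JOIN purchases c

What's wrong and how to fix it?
Bug: JOIN with no ON clause produces a cartesian product; every purchases row pairs with every customers row

Fix: Add ON c.customer_id = p.id to the JOIN

Corrected query:
SELECT c.id, p.name, c.amount FROM customers p JOIN purchases c ON c.customer_id = p.id

Result:
id | name  | amount 
---+-------+--------
1  | Alice | 1822.52
2  | Bob   | 1615.61
3  | Alice | 510.43 
4  | Bob   | 660.45 
5  | Bob   | 975.62 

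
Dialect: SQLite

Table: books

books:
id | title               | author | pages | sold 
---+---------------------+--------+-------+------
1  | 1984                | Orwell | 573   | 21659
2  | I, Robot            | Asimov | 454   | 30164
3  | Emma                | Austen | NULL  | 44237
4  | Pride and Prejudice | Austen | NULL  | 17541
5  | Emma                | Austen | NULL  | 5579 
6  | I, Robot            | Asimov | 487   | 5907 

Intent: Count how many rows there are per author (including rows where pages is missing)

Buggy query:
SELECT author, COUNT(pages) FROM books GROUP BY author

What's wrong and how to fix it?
Bug: COUNT(column) counts non-NULL values only; rows with NULL pages aren't counted

Fix: Use COUNT(*) to count all rows regardless of NULL

Corrected query:
SELECT author, COUNT(*) FROM books GROUP BY author

Result:
author | COUNT(*)
-------+---------
Asimov | 2       
Austen | 3       
Orwell | 1       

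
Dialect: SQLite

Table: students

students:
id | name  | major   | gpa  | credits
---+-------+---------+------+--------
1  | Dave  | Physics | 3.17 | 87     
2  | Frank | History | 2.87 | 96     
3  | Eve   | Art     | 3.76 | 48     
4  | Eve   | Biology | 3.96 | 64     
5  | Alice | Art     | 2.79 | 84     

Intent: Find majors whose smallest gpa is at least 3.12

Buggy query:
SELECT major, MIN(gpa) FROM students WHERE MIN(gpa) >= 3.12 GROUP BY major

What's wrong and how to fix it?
Bug: MIN() in WHERE is a misuse of aggregate

Fix: Use HAVING for the per-group MIN condition

Corrected query:
SELECT major, MIN(gpa) FROM students GROUP BY major HAVING MIN(gpa) >= 3.12

Result:
major   | MIN(gpa)
--------+---------
Biology | 3.96    
Physics | 3.17    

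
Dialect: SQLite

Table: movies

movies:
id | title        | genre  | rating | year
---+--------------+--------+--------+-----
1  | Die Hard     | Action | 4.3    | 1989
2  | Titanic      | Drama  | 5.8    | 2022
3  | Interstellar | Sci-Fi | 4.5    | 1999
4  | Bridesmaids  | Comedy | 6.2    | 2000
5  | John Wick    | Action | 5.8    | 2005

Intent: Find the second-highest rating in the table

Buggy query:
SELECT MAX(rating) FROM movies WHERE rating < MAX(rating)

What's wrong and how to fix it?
Bug: MAX(rating) on the right of the comparison is an aggregate-in-WHERE error

Fix: Compute the overall MAX in a subquery, then take MAX of rows below it

Corrected query:
SELECT MAX(rating) FROM movies WHERE rating < (SELECT MAX(rating) FROM movies)

Result:
MAX(rating)
-----------
5.8        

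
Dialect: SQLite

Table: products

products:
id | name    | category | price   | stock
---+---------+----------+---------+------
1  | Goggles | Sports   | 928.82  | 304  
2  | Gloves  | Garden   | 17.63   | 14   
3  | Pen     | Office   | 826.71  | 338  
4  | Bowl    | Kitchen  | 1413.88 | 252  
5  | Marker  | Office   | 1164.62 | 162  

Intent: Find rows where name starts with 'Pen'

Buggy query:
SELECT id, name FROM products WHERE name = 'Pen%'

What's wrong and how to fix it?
Bug: '=' compares the literal string including the % character; pattern matching needs LIKE

Fix: Replace '=' with LIKE so 'Pen%' is treated as a pattern

Corrected query:
SELECT id, name FROM products WHERE name LIKE 'Pen%'

Result:
id | name
---+-----
3  | Pen 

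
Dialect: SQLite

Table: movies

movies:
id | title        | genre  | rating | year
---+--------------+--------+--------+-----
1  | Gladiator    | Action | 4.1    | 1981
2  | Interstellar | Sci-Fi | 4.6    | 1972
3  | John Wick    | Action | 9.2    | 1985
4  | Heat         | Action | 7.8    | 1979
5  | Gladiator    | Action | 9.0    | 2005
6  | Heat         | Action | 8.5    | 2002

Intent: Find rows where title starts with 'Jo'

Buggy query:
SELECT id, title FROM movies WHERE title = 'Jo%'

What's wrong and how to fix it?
Bug: '=' compares the literal string including the % character; pattern matching needs LIKE

Fix: Replace '=' with LIKE so 'Jo%' is treated as a pattern

Corrected query:
SELECT id, title FROM movies WHERE title LIKE 'Jo%'

Result:
id | title    
---+----------
3  | John Wick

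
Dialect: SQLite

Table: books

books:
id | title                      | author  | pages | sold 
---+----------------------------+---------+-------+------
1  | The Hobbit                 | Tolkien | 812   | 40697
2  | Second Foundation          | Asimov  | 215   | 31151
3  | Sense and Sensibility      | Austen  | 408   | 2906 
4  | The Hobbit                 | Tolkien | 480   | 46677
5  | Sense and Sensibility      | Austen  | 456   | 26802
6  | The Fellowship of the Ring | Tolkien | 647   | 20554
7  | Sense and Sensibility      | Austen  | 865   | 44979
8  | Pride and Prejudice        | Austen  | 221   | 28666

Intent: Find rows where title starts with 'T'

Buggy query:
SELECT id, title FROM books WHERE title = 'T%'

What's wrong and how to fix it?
Bug: Wildcards only work with LIKE; '=' treats '%' as a literal character

Fix: Use LIKE for wildcard pattern matching

Corrected query:
SELECT id, title FROM books WHERE title LIKE 'T%'

Result:
id | title                     
---+---------------------------
1  | The Hobbit                
4  | The Hobbit                
6  | The Fellowship of the Ring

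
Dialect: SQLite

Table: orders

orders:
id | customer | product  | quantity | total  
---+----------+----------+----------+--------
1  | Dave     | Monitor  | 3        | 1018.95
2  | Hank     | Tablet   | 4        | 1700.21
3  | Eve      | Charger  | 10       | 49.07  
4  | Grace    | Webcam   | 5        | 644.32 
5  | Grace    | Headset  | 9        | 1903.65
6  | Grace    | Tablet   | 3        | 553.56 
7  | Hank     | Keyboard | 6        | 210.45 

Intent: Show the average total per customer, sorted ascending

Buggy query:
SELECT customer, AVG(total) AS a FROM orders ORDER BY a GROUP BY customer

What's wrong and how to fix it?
Bug: GROUP BY must precede ORDER BY

Fix: Move ORDER BY to the end, after GROUP BY

Corrected query:
SELECT customer, AVG(total) AS a FROM orders GROUP BY customer ORDER BY a

Result:
customer | a          
---------+------------
Eve      | 49.07      
Hank     | 955.33     
Dave     | 1018.95    
Grace    | 1033.843333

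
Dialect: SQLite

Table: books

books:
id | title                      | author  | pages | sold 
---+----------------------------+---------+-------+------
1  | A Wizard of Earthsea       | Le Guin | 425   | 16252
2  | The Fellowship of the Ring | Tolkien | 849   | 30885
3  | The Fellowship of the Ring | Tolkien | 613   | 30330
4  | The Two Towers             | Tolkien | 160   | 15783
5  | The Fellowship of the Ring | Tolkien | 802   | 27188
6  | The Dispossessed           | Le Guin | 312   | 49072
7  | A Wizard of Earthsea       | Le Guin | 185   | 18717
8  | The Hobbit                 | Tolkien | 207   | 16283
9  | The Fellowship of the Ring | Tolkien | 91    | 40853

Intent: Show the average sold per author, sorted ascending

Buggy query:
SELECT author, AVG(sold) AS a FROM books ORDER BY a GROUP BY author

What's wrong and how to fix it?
Bug: ORDER BY appears before GROUP BY; SQL clause order requires GROUP BY first

Fix: Move ORDER BY to the end, after GROUP BY

Corrected query:
SELECT author, AVG(sold) AS a FROM books GROUP BY author ORDER BY a

Result:
author  | a           
--------+-------------
Tolkien | 26887       
Le Guin | 28013.666667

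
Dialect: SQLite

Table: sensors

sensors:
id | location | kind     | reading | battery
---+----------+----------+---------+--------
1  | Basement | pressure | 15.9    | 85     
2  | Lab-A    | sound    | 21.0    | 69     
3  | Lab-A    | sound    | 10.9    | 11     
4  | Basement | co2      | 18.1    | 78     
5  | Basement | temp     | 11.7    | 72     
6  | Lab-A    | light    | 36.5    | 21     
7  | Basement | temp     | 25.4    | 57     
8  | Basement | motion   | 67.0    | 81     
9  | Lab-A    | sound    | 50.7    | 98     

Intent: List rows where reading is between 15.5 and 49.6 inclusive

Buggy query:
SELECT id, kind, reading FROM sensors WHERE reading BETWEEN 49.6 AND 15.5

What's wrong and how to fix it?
Bug: BETWEEN expects the lower bound first; with 49.6 AND 15.5 the range is empty

Fix: Swap the bounds so the smaller value comes first

Corrected query:
SELECT id, kind, reading FROM sensors WHERE reading BETWEEN 15.5 AND 49.6

Result:
id | kind     | reading
---+----------+--------
1  | pressure | 15.9   
2  | sound    | 21     
4  | co2      | 18.1   
6  | light    | 36.5   
7  | temp     | 25.4   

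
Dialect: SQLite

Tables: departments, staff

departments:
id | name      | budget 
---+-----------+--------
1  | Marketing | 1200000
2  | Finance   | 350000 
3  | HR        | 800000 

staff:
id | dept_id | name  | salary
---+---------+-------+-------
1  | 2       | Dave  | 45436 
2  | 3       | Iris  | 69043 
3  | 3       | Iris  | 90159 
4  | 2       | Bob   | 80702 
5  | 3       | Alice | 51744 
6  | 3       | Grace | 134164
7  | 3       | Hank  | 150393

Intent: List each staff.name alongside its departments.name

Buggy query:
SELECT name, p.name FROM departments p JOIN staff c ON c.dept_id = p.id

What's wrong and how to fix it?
Bug: Both tables have a 'name' column; the unqualified reference is ambiguous

Fix: Qualify the column with its table alias (c.name)

Corrected query:
SELECT c.name, p.name FROM departments p JOIN staff c ON c.dept_id = p.id

Result:
name  | name   
------+--------
Dave  | Finance
Iris  | HR     
Iris  | HR     
Bob   | Finance
Alice | HR     
Grace | HR     
Hank  | HR     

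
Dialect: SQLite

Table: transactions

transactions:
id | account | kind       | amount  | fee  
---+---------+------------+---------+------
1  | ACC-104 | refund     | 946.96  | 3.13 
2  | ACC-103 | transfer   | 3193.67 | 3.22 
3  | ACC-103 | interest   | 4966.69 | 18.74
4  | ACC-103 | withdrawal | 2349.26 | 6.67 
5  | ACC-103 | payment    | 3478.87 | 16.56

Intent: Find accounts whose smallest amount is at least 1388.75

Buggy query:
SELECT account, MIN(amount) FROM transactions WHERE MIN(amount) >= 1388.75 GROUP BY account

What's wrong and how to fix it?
Bug: MIN() in WHERE is a misuse of aggregate

Fix: Use HAVING for the per-group MIN condition

Corrected query:
SELECT account, MIN(amount) FROM transactions GROUP BY account HAVING MIN(amount) >= 1388.75

Result:
account | MIN(amount)
--------+------------
ACC-103 | 2349.26    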